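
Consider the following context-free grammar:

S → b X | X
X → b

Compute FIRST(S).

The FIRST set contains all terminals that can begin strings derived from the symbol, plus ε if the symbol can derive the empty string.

We compute FIRST(S) using the standard algorithm.
FIRST(S) = {b}
FIRST(X) = {b}
Therefore, FIRST(S) = {b}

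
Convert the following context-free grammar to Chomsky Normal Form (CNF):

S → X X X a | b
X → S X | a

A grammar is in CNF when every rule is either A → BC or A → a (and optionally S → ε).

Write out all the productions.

TA → a; S → b; X → a; S → X X0; X0 → X X1; X1 → X TA; X → S X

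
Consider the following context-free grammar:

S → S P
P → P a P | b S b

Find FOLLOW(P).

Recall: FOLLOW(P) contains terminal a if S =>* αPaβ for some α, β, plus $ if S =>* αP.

We compute FOLLOW(P) using the standard algorithm.
FOLLOW(S) starts with {$}.
FIRST(P) = {b}
FIRST(S) = {}
FOLLOW(P) = {$, a, b}
FOLLOW(S) = {$, b}
Therefore, FOLLOW(P) = {$, a, b}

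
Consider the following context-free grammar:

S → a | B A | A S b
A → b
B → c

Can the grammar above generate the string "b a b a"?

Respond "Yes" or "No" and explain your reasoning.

No - no valid derivation exists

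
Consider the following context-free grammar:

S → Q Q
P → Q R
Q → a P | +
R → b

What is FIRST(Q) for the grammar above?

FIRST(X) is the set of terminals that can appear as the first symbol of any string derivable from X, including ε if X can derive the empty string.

We compute FIRST(Q) using the standard algorithm.
FIRST(P) = {+, a}
FIRST(Q) = {+, a}
FIRST(R) = {b}
FIRST(S) = {+, a}
Therefore, FIRST(Q) = {+, a}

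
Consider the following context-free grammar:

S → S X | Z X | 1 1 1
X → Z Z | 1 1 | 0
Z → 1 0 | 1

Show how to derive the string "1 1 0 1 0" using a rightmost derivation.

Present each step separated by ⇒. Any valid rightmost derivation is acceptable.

S ⇒ Z X ⇒ Z Z Z ⇒ Z Z 1 0 ⇒ Z 1 0 1 0 ⇒ 1 1 0 1 0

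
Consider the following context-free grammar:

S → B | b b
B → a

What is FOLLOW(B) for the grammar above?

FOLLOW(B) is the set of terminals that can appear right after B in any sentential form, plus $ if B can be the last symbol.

We compute FOLLOW(B) using the standard algorithm.
FOLLOW(S) starts with {$}.
FIRST(B) = {a}
FIRST(S) = {a, b}
FOLLOW(B) = {$}
FOLLOW(S) = {$}
Therefore, FOLLOW(B) = {$}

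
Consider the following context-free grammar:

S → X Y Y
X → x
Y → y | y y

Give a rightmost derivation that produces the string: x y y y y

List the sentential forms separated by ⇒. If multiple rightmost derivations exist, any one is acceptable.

S ⇒ X Y Y ⇒ X Y y y ⇒ X y y y y ⇒ x y y y y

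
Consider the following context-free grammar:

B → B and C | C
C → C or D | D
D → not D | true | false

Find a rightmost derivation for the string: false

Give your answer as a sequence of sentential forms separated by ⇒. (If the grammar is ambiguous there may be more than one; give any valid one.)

B ⇒ C ⇒ D ⇒ false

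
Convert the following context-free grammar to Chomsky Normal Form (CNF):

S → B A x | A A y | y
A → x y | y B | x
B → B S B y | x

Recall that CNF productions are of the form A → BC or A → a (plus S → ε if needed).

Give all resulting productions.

TX → x; TY → y; S → y; A → x; B → x; S → B X0; X0 → A TX; S → A X1; X1 → A TY; A → TX TY; A → TY B; B → B X2; X2 → S X3; X3 → B TY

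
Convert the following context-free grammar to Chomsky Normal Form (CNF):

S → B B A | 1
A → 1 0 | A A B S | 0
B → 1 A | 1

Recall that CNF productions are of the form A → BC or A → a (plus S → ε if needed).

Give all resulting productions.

S → 1; T1 → 1; T0 → 0; A → 0; B → 1; S → B X0; X0 → B A; A → T1 T0; A → A X1; X1 → A X2; X2 → B S; B → T1 A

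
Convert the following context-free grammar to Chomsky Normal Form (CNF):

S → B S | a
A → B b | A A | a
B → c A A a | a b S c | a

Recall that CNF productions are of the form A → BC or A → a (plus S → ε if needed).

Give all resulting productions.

S → a; TB → b; A → a; TC → c; TA → a; B → a; S → B S; A → B TB; A → A A; B → TC X0; X0 → A X1; X1 → A TA; B → TA X2; X2 → TB X3; X3 → S TC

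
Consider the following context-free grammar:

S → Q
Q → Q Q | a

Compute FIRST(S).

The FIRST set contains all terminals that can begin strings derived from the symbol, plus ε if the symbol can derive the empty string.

We compute FIRST(S) using the standard algorithm.
FIRST(Q) = {a}
FIRST(S) = {a}
Therefore, FIRST(S) = {a}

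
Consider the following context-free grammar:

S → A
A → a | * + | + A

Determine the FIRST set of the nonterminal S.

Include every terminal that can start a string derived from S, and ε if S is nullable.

We compute FIRST(S) using the standard algorithm.
FIRST(A) = {*, +, a}
FIRST(S) = {*, +, a}
Therefore, FIRST(S) = {*, +, a}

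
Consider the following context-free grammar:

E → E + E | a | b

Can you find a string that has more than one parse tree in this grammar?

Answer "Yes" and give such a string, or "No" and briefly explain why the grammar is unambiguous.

Yes - the string 'b + b + a + a' has two distinct parse trees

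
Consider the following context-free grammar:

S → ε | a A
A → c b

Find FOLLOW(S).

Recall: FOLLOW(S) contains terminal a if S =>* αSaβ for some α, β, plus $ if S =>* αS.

We compute FOLLOW(S) using the standard algorithm.
FOLLOW(S) starts with {$}.
FIRST(A) = {c}
FIRST(S) = {a, ε}
FOLLOW(A) = {$}
FOLLOW(S) = {$}
Therefore, FOLLOW(S) = {$}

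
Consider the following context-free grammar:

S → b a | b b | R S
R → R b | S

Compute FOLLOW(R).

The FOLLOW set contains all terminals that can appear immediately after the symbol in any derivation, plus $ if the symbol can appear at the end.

We compute FOLLOW(R) using the standard algorithm.
FOLLOW(S) starts with {$}.
FIRST(R) = {b}
FIRST(S) = {b}
FOLLOW(R) = {b}
FOLLOW(S) = {$, b}
Therefore, FOLLOW(R) = {b}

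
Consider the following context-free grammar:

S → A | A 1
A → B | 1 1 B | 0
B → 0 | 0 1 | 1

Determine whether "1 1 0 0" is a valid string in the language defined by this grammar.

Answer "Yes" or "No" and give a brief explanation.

No - no valid derivation exists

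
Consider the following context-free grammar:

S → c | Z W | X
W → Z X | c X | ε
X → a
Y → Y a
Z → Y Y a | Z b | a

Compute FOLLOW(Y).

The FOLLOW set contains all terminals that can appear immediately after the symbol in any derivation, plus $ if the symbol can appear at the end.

We compute FOLLOW(Y) using the standard algorithm.
FOLLOW(S) starts with {$}.
FIRST(S) = {a, c}
FIRST(W) = {a, c, ε}
FIRST(X) = {a}
FIRST(Y) = {}
FIRST(Z) = {a}
FOLLOW(S) = {$}
FOLLOW(W) = {$}
FOLLOW(X) = {$}
FOLLOW(Y) = {a}
FOLLOW(Z) = {$, a, b, c}
Therefore, FOLLOW(Y) = {a}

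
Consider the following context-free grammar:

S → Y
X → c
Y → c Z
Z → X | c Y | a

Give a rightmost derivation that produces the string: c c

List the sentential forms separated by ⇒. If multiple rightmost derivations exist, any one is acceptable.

S ⇒ Y ⇒ c Z ⇒ c X ⇒ c c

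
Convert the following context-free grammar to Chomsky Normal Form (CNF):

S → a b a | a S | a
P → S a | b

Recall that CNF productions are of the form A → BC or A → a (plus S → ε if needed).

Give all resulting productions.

TA → a; TB → b; S → a; P → b; S → TA X0; X0 → TB TA; S → TA S; P → S TA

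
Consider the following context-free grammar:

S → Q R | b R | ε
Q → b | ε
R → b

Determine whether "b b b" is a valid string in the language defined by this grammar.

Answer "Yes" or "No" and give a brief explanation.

No - no valid derivation exists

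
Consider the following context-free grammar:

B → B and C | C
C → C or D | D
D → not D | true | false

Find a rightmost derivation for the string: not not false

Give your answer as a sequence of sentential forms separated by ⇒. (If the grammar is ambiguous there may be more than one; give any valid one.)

B ⇒ C ⇒ D ⇒ not D ⇒ not not D ⇒ not not false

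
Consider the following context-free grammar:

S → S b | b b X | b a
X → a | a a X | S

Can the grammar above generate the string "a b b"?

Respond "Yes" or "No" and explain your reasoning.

No - no valid derivation exists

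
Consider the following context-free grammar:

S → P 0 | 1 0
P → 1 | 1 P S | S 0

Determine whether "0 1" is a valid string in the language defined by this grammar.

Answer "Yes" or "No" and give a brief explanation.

No - no valid derivation exists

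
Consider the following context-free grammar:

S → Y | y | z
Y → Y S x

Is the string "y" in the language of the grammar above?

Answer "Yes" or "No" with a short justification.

Yes - a valid derivation exists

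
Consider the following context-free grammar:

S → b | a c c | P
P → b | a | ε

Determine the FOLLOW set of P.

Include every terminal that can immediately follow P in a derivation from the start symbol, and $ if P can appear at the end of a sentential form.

We compute FOLLOW(P) using the standard algorithm.
FOLLOW(S) starts with {$}.
FIRST(P) = {a, b, ε}
FIRST(S) = {a, b, ε}
FOLLOW(P) = {$}
FOLLOW(S) = {$}
Therefore, FOLLOW(P) = {$}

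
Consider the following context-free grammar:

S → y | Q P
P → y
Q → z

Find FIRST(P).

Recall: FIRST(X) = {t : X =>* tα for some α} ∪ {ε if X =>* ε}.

We compute FIRST(P) using the standard algorithm.
FIRST(P) = {y}
FIRST(Q) = {z}
FIRST(S) = {y, z}
Therefore, FIRST(P) = {y}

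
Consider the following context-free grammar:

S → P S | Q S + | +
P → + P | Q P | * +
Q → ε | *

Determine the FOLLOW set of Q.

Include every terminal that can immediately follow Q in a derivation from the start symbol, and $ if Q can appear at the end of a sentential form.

We compute FOLLOW(Q) using the standard algorithm.
FOLLOW(S) starts with {$}.
FIRST(P) = {*, +}
FIRST(Q) = {*, ε}
FIRST(S) = {*, +}
FOLLOW(P) = {*, +}
FOLLOW(Q) = {*, +}
FOLLOW(S) = {$, +}
Therefore, FOLLOW(Q) = {*, +}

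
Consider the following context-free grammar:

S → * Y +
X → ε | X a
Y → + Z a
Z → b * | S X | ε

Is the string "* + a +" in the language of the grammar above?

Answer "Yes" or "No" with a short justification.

Yes - a valid derivation exists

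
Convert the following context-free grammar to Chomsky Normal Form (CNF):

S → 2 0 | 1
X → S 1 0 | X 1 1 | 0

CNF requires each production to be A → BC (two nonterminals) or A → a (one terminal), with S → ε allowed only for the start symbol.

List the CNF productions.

T2 → 2; T0 → 0; S → 1; T1 → 1; X → 0; S → T2 T0; X → S X0; X0 → T1 T0; X → X X1; X1 → T1 T1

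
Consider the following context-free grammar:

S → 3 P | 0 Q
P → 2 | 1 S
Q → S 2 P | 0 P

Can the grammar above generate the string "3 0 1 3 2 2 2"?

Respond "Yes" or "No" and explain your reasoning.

No - no valid derivation exists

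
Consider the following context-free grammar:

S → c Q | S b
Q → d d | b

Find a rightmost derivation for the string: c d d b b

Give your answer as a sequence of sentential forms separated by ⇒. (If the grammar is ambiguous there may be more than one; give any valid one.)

S ⇒ S b ⇒ S b b ⇒ c Q b b ⇒ c d d b b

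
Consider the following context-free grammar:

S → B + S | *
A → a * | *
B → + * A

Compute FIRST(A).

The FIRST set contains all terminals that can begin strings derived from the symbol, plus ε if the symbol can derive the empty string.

We compute FIRST(A) using the standard algorithm.
FIRST(A) = {*, a}
FIRST(B) = {+}
FIRST(S) = {*, +}
Therefore, FIRST(A) = {*, a}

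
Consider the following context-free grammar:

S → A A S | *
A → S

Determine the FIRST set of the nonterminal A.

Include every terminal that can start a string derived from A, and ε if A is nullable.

We compute FIRST(A) using the standard algorithm.
FIRST(A) = {*}
FIRST(S) = {*}
Therefore, FIRST(A) = {*}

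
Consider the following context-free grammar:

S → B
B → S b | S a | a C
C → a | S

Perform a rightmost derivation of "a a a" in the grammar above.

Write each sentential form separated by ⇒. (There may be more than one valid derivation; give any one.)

S ⇒ B ⇒ S a ⇒ B a ⇒ a C a ⇒ a a a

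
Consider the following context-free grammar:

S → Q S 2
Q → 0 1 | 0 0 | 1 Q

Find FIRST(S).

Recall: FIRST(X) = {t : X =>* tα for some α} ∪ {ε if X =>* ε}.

We compute FIRST(S) using the standard algorithm.
FIRST(Q) = {0, 1}
FIRST(S) = {0, 1}
Therefore, FIRST(S) = {0, 1}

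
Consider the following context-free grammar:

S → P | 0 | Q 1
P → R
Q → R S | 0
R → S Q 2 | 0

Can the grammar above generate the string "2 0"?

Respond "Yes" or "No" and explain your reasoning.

No - no valid derivation exists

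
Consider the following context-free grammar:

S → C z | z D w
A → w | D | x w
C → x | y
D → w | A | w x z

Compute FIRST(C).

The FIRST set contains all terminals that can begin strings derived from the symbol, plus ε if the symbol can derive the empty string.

We compute FIRST(C) using the standard algorithm.
FIRST(A) = {w, x}
FIRST(C) = {x, y}
FIRST(D) = {w, x}
FIRST(S) = {x, y, z}
Therefore, FIRST(C) = {x, y}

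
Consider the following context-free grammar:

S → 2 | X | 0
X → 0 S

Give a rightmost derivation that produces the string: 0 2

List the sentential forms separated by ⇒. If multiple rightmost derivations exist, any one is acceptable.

S ⇒ X ⇒ 0 S ⇒ 0 2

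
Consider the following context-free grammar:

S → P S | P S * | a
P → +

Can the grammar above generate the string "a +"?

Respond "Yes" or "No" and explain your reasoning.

No - no valid derivation exists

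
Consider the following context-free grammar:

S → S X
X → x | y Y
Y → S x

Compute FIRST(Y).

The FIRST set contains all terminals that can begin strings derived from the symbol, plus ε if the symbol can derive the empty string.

We compute FIRST(Y) using the standard algorithm.
FIRST(S) = {}
FIRST(X) = {x, y}
FIRST(Y) = {}
Therefore, FIRST(Y) = {}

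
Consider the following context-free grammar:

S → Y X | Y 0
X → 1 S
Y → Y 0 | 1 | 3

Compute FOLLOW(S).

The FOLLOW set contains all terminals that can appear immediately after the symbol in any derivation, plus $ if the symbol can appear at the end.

We compute FOLLOW(S) using the standard algorithm.
FOLLOW(S) starts with {$}.
FIRST(S) = {1, 3}
FIRST(X) = {1}
FIRST(Y) = {1, 3}
FOLLOW(S) = {$}
FOLLOW(X) = {$}
FOLLOW(Y) = {0, 1}
Therefore, FOLLOW(S) = {$}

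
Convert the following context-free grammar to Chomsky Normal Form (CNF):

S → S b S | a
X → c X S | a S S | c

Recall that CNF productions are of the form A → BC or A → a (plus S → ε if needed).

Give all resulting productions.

TB → b; S → a; TC → c; TA → a; X → c; S → S X0; X0 → TB S; X → TC X1; X1 → X S; X → TA X2; X2 → S S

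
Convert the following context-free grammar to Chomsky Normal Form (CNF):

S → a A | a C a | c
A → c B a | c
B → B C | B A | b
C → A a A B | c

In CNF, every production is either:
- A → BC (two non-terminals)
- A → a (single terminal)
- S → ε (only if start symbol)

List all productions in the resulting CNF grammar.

TA → a; S → c; TC → c; A → c; B → b; C → c; S → TA A; S → TA X0; X0 → C TA; A → TC X1; X1 → B TA; B → B C; B → B A; C → A X2; X2 → TA X3; X3 → A B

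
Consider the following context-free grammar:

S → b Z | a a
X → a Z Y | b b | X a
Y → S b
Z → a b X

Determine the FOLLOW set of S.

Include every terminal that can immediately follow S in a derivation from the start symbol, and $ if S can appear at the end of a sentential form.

We compute FOLLOW(S) using the standard algorithm.
FOLLOW(S) starts with {$}.
FIRST(S) = {a, b}
FIRST(X) = {a, b}
FIRST(Y) = {a, b}
FIRST(Z) = {a}
FOLLOW(S) = {$, b}
FOLLOW(X) = {$, a, b}
FOLLOW(Y) = {$, a, b}
FOLLOW(Z) = {$, a, b}
Therefore, FOLLOW(S) = {$, b}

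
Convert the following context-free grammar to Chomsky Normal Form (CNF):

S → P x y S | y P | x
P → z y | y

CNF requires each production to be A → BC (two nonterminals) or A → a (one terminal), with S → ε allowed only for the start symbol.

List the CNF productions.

TX → x; TY → y; S → x; TZ → z; P → y; S → P X0; X0 → TX X1; X1 → TY S; S → TY P; P → TZ TY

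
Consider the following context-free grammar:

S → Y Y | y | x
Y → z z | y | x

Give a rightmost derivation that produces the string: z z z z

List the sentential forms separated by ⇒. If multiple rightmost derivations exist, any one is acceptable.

S ⇒ Y Y ⇒ Y z z ⇒ z z z z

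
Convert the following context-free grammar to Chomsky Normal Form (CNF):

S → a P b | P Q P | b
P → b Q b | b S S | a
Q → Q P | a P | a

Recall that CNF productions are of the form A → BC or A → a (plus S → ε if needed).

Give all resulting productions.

TA → a; TB → b; S → b; P → a; Q → a; S → TA X0; X0 → P TB; S → P X1; X1 → Q P; P → TB X2; X2 → Q TB; P → TB X3; X3 → S S; Q → Q P; Q → TA P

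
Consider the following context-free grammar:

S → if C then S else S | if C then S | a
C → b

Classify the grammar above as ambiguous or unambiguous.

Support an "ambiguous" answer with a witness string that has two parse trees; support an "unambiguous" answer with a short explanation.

Ambiguous - the string 'if b then if b then if b then a else a' has two distinct parse trees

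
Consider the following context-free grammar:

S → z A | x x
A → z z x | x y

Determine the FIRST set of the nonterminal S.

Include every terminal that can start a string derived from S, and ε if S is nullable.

We compute FIRST(S) using the standard algorithm.
FIRST(A) = {x, z}
FIRST(S) = {x, z}
Therefore, FIRST(S) = {x, z}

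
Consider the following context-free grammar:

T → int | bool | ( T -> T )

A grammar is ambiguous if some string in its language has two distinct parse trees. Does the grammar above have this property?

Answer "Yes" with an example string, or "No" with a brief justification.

No - the grammar is unambiguous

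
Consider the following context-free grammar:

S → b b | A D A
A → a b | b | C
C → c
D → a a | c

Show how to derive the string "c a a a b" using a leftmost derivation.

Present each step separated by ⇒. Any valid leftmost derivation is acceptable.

S ⇒ A D A ⇒ C D A ⇒ c D A ⇒ c a a A ⇒ c a a a b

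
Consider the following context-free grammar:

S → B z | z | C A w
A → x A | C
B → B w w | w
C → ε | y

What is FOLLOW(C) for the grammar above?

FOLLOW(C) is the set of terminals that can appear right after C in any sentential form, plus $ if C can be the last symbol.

We compute FOLLOW(C) using the standard algorithm.
FOLLOW(S) starts with {$}.
FIRST(A) = {x, y, ε}
FIRST(B) = {w}
FIRST(C) = {y, ε}
FIRST(S) = {w, x, y, z}
FOLLOW(A) = {w}
FOLLOW(B) = {w, z}
FOLLOW(C) = {w, x, y}
FOLLOW(S) = {$}
Therefore, FOLLOW(C) = {w, x, y}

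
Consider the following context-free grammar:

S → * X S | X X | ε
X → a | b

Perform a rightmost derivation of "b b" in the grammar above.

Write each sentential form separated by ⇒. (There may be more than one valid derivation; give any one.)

S ⇒ X X ⇒ X b ⇒ b b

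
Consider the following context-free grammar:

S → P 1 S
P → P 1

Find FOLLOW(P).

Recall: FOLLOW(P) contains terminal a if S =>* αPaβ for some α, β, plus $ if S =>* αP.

We compute FOLLOW(P) using the standard algorithm.
FOLLOW(S) starts with {$}.
FIRST(P) = {}
FIRST(S) = {}
FOLLOW(P) = {1}
FOLLOW(S) = {$}
Therefore, FOLLOW(P) = {1}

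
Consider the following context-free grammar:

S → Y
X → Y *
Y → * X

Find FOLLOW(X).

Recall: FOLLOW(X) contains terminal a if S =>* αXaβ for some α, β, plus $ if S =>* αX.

We compute FOLLOW(X) using the standard algorithm.
FOLLOW(S) starts with {$}.
FIRST(S) = {*}
FIRST(X) = {*}
FIRST(Y) = {*}
FOLLOW(S) = {$}
FOLLOW(X) = {$, *}
FOLLOW(Y) = {$, *}
Therefore, FOLLOW(X) = {$, *}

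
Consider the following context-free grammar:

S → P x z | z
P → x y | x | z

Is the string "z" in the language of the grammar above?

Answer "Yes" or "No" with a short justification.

Yes - a valid derivation exists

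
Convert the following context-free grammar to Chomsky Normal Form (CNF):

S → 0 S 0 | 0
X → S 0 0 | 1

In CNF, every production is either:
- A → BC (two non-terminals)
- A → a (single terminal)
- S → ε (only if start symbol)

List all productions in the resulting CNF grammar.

T0 → 0; S → 0; X → 1; S → T0 X0; X0 → S T0; X → S X1; X1 → T0 T0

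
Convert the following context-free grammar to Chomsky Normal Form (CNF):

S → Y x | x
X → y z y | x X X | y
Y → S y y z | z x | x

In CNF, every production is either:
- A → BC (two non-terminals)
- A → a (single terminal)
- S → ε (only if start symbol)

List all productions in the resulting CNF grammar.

TX → x; S → x; TY → y; TZ → z; X → y; Y → x; S → Y TX; X → TY X0; X0 → TZ TY; X → TX X1; X1 → X X; Y → S X2; X2 → TY X3; X3 → TY TZ; Y → TZ TX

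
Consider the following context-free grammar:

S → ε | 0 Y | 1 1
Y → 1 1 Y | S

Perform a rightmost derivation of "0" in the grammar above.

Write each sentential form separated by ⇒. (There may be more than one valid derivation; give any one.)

S ⇒ 0 Y ⇒ 0 S ⇒ 0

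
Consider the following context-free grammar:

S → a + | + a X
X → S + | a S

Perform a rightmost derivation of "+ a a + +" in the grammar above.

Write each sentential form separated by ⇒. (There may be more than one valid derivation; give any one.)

S ⇒ + a X ⇒ + a S + ⇒ + a a + +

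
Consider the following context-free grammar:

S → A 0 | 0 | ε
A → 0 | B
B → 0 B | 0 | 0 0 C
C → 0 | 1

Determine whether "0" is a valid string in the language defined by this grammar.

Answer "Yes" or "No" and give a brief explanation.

Yes - a valid derivation exists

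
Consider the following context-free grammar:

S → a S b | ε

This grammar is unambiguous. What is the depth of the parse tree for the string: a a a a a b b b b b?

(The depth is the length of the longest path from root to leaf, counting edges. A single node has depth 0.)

6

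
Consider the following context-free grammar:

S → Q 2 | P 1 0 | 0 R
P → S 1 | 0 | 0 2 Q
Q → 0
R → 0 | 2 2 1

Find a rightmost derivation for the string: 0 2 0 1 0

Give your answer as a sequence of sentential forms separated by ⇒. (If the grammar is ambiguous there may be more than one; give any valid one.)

S ⇒ P 1 0 ⇒ 0 2 Q 1 0 ⇒ 0 2 0 1 0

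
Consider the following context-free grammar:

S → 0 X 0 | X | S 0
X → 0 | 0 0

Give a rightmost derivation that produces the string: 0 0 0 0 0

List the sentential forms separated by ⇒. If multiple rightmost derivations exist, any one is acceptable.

S ⇒ S 0 ⇒ 0 X 0 0 ⇒ 0 0 0 0 0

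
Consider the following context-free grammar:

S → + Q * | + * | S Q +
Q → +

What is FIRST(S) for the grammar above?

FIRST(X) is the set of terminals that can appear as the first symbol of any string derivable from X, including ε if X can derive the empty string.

We compute FIRST(S) using the standard algorithm.
FIRST(Q) = {+}
FIRST(S) = {+}
Therefore, FIRST(S) = {+}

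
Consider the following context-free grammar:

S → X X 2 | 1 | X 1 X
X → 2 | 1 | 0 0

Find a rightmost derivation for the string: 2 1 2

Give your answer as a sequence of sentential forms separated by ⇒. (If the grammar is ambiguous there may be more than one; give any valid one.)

S ⇒ X X 2 ⇒ X 1 2 ⇒ 2 1 2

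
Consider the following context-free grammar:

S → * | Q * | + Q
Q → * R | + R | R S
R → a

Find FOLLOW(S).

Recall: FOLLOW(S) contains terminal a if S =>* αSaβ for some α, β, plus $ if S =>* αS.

We compute FOLLOW(S) using the standard algorithm.
FOLLOW(S) starts with {$}.
FIRST(Q) = {*, +, a}
FIRST(R) = {a}
FIRST(S) = {*, +, a}
FOLLOW(Q) = {$, *}
FOLLOW(R) = {$, *, +, a}
FOLLOW(S) = {$, *}
Therefore, FOLLOW(S) = {$, *}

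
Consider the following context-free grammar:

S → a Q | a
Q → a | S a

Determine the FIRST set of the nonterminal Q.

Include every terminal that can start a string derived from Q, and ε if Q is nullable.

We compute FIRST(Q) using the standard algorithm.
FIRST(Q) = {a}
FIRST(S) = {a}
Therefore, FIRST(Q) = {a}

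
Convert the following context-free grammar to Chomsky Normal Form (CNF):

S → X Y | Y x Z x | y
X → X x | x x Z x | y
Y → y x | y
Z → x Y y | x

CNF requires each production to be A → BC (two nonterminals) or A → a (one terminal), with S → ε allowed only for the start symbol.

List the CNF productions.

TX → x; S → y; X → y; TY → y; Y → y; Z → x; S → X Y; S → Y X0; X0 → TX X1; X1 → Z TX; X → X TX; X → TX X2; X2 → TX X3; X3 → Z TX; Y → TY TX; Z → TX X4; X4 → Y TY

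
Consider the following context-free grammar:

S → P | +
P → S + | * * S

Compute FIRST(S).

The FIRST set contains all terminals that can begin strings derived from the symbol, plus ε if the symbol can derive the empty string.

We compute FIRST(S) using the standard algorithm.
FIRST(P) = {*, +}
FIRST(S) = {*, +}
Therefore, FIRST(S) = {*, +}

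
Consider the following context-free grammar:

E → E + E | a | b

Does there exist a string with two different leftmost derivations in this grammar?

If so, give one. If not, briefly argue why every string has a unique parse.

Yes - the string 'a + a + a + b + b + a' has two distinct leftmost derivations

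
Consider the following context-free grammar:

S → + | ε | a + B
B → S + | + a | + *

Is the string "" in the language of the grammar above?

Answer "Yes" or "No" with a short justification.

Yes - a valid derivation exists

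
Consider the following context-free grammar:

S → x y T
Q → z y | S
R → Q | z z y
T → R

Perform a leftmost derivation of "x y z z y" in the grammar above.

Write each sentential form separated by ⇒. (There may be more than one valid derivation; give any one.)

S ⇒ x y T ⇒ x y R ⇒ x y z z y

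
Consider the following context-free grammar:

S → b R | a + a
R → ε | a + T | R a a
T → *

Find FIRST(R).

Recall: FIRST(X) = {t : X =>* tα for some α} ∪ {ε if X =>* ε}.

We compute FIRST(R) using the standard algorithm.
FIRST(R) = {a, ε}
FIRST(S) = {a, b}
FIRST(T) = {*}
Therefore, FIRST(R) = {a, ε}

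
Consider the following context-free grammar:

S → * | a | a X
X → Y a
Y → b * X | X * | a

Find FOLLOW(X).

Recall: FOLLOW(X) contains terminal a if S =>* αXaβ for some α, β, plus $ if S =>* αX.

We compute FOLLOW(X) using the standard algorithm.
FOLLOW(S) starts with {$}.
FIRST(S) = {*, a}
FIRST(X) = {a, b}
FIRST(Y) = {a, b}
FOLLOW(S) = {$}
FOLLOW(X) = {$, *, a}
FOLLOW(Y) = {a}
Therefore, FOLLOW(X) = {$, *, a}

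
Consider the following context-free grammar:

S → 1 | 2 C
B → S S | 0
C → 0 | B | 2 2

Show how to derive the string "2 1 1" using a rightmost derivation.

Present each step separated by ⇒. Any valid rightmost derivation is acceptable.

S ⇒ 2 C ⇒ 2 B ⇒ 2 S S ⇒ 2 S 1 ⇒ 2 1 1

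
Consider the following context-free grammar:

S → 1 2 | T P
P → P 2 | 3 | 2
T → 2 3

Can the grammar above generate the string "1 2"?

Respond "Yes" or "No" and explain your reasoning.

Yes - a valid derivation exists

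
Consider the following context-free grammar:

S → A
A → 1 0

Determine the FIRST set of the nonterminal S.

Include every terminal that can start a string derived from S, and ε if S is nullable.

We compute FIRST(S) using the standard algorithm.
FIRST(A) = {1}
FIRST(S) = {1}
Therefore, FIRST(S) = {1}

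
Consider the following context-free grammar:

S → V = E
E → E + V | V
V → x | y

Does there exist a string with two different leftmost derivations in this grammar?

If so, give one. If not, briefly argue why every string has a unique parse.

No - every string in the language has a unique leftmost derivation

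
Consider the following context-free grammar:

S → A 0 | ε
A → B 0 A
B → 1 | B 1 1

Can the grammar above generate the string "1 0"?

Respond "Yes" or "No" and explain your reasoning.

No - no valid derivation exists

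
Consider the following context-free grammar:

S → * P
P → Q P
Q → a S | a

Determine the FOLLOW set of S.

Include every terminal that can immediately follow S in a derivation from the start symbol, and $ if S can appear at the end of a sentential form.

We compute FOLLOW(S) using the standard algorithm.
FOLLOW(S) starts with {$}.
FIRST(P) = {a}
FIRST(Q) = {a}
FIRST(S) = {*}
FOLLOW(P) = {$, a}
FOLLOW(Q) = {a}
FOLLOW(S) = {$, a}
Therefore, FOLLOW(S) = {$, a}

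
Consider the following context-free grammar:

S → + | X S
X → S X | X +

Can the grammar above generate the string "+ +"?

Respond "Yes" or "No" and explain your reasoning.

No - no valid derivation exists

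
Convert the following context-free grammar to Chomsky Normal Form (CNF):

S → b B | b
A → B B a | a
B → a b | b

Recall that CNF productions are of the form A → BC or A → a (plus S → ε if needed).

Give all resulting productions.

TB → b; S → b; TA → a; A → a; B → b; S → TB B; A → B X0; X0 → B TA; B → TA TB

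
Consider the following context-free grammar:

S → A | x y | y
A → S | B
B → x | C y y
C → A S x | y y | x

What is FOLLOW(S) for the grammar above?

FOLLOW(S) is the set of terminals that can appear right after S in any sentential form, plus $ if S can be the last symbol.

We compute FOLLOW(S) using the standard algorithm.
FOLLOW(S) starts with {$}.
FIRST(A) = {x, y}
FIRST(B) = {x, y}
FIRST(C) = {x, y}
FIRST(S) = {x, y}
FOLLOW(A) = {$, x, y}
FOLLOW(B) = {$, x, y}
FOLLOW(C) = {y}
FOLLOW(S) = {$, x, y}
Therefore, FOLLOW(S) = {$, x, y}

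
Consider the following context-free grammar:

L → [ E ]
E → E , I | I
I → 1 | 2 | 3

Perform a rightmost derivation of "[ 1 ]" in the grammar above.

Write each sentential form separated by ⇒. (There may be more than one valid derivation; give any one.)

L ⇒ [ E ] ⇒ [ I ] ⇒ [ 1 ]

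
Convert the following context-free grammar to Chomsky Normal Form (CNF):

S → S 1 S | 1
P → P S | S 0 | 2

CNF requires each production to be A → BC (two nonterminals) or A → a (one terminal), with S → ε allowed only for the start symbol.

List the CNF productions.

T1 → 1; S → 1; T0 → 0; P → 2; S → S X0; X0 → T1 S; P → P S; P → S T0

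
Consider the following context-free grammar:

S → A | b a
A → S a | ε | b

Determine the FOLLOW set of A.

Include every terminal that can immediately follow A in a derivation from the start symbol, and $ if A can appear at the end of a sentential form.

We compute FOLLOW(A) using the standard algorithm.
FOLLOW(S) starts with {$}.
FIRST(A) = {a, b, ε}
FIRST(S) = {a, b, ε}
FOLLOW(A) = {$, a}
FOLLOW(S) = {$, a}
Therefore, FOLLOW(A) = {$, a}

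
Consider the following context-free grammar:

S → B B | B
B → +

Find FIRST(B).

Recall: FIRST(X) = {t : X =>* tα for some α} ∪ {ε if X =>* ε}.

We compute FIRST(B) using the standard algorithm.
FIRST(B) = {+}
FIRST(S) = {+}
Therefore, FIRST(B) = {+}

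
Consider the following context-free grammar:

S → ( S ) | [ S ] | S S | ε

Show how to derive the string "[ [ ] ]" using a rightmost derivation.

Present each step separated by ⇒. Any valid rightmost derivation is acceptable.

S ⇒ [ S ] ⇒ [ [ S ] ] ⇒ [ [ ] ]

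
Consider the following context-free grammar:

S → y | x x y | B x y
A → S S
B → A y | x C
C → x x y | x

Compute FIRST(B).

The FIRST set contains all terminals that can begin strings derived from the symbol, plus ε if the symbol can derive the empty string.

We compute FIRST(B) using the standard algorithm.
FIRST(A) = {x, y}
FIRST(B) = {x, y}
FIRST(C) = {x}
FIRST(S) = {x, y}
Therefore, FIRST(B) = {x, y}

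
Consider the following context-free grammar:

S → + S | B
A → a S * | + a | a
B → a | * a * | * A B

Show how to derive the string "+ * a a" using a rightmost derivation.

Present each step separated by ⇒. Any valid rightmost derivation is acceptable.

S ⇒ + S ⇒ + B ⇒ + * A B ⇒ + * A a ⇒ + * a a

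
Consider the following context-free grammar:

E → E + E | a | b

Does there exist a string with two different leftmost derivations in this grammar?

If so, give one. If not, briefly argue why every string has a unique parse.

Yes - the string 'b + a + a + a' has two distinct leftmost derivations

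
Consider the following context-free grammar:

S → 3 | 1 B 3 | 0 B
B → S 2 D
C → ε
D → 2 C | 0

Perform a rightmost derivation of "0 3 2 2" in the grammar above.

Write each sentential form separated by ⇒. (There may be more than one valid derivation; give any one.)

S ⇒ 0 B ⇒ 0 S 2 D ⇒ 0 S 2 2 C ⇒ 0 S 2 2 ⇒ 0 3 2 2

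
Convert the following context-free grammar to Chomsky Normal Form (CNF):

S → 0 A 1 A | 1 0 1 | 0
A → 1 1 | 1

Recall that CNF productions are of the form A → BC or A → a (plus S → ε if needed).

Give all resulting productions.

T0 → 0; T1 → 1; S → 0; A → 1; S → T0 X0; X0 → A X1; X1 → T1 A; S → T1 X2; X2 → T0 T1; A → T1 T1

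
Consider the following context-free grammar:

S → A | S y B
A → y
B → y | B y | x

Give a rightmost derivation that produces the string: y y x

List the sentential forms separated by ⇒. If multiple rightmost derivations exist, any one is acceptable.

S ⇒ S y B ⇒ S y x ⇒ A y x ⇒ y y x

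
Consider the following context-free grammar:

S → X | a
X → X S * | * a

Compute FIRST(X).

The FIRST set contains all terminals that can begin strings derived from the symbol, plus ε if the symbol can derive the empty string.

We compute FIRST(X) using the standard algorithm.
FIRST(S) = {*, a}
FIRST(X) = {*}
Therefore, FIRST(X) = {*}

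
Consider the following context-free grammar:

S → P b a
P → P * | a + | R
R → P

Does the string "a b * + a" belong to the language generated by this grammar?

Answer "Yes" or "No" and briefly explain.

No - no valid derivation exists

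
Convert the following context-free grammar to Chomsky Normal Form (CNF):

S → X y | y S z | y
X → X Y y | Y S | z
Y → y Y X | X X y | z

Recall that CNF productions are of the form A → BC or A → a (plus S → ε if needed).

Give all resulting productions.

TY → y; TZ → z; S → y; X → z; Y → z; S → X TY; S → TY X0; X0 → S TZ; X → X X1; X1 → Y TY; X → Y S; Y → TY X2; X2 → Y X; Y → X X3; X3 → X TY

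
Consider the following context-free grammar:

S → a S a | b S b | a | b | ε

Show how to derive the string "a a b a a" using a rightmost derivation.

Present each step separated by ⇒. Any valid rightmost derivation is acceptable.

S ⇒ a S a ⇒ a a S a a ⇒ a a b a a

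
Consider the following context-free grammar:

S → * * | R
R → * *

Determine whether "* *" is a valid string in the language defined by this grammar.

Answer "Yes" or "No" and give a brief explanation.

Yes - a valid derivation exists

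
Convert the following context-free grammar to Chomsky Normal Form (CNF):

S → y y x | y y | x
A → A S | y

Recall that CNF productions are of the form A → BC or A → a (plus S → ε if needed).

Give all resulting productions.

TY → y; TX → x; S → x; A → y; S → TY X0; X0 → TY TX; S → TY TY; A → A S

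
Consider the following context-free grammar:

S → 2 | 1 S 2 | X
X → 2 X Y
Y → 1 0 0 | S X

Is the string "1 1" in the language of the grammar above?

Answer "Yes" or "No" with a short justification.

No - no valid derivation exists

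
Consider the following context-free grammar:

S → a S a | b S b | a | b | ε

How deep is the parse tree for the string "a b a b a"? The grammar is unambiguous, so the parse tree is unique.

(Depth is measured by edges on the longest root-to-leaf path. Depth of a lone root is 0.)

3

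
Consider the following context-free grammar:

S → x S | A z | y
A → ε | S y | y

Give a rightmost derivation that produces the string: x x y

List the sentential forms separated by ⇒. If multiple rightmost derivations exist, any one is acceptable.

S ⇒ x S ⇒ x x S ⇒ x x y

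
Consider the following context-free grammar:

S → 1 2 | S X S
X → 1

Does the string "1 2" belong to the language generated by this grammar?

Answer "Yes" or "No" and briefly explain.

Yes - a valid derivation exists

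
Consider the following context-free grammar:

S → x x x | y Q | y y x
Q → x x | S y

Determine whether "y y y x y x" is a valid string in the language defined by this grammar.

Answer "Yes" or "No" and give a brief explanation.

No - no valid derivation exists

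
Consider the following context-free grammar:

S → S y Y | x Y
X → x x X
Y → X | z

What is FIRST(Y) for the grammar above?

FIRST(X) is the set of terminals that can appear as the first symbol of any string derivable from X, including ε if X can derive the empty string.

We compute FIRST(Y) using the standard algorithm.
FIRST(S) = {x}
FIRST(X) = {x}
FIRST(Y) = {x, z}
Therefore, FIRST(Y) = {x, z}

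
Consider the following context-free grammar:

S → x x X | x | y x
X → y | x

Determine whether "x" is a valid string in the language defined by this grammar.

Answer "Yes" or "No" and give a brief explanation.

Yes - a valid derivation exists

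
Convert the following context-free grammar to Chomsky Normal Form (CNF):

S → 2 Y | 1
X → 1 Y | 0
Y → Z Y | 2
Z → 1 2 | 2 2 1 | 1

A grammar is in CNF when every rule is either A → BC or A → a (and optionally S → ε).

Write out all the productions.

T2 → 2; S → 1; T1 → 1; X → 0; Y → 2; Z → 1; S → T2 Y; X → T1 Y; Y → Z Y; Z → T1 T2; Z → T2 X0; X0 → T2 T1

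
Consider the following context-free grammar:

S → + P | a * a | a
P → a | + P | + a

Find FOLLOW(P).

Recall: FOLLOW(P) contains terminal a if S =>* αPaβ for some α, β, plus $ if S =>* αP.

We compute FOLLOW(P) using the standard algorithm.
FOLLOW(S) starts with {$}.
FIRST(P) = {+, a}
FIRST(S) = {+, a}
FOLLOW(P) = {$}
FOLLOW(S) = {$}
Therefore, FOLLOW(P) = {$}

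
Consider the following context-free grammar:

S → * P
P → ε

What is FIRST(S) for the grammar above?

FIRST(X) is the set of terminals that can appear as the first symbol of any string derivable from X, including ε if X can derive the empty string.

We compute FIRST(S) using the standard algorithm.
FIRST(P) = {ε}
FIRST(S) = {*}
Therefore, FIRST(S) = {*}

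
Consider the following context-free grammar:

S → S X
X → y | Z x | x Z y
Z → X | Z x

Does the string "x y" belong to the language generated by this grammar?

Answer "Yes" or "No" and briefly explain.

No - no valid derivation exists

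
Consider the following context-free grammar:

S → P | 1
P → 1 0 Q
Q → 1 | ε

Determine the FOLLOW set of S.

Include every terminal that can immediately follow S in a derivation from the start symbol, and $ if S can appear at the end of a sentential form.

We compute FOLLOW(S) using the standard algorithm.
FOLLOW(S) starts with {$}.
FIRST(P) = {1}
FIRST(Q) = {1, ε}
FIRST(S) = {1}
FOLLOW(P) = {$}
FOLLOW(Q) = {$}
FOLLOW(S) = {$}
Therefore, FOLLOW(S) = {$}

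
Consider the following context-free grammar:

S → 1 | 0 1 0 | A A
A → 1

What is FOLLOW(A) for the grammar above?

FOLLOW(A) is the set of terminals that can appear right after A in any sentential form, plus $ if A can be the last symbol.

We compute FOLLOW(A) using the standard algorithm.
FOLLOW(S) starts with {$}.
FIRST(A) = {1}
FIRST(S) = {0, 1}
FOLLOW(A) = {$, 1}
FOLLOW(S) = {$}
Therefore, FOLLOW(A) = {$, 1}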